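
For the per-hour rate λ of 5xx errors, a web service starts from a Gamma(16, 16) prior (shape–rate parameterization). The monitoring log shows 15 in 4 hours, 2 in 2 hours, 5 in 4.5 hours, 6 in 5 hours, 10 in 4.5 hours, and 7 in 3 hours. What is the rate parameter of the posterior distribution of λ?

39

Total count: 15 + 2 + 5 + 6 + 10 + 7 = 45.
Total exposure: 4 + 2 + 4.5 + 5 + 4.5 + 3 = 23 hours.
Conjugate update: add total count to the shape and total exposure to the rate, giving Gamma(61, 39).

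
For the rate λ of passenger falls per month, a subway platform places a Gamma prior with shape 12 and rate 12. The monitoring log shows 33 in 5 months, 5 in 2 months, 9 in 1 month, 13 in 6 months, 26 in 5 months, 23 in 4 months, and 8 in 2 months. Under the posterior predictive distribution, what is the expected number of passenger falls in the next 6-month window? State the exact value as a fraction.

774/37

Total count: 33 + 5 + 9 + 13 + 26 + 23 + 8 = 117.
Total exposure: 5 + 2 + 1 + 6 + 5 + 4 + 2 = 25 months.
Gamma(α, β) with Poisson data over total exposure Σt gives posterior Gamma(α+Σx, β+Σt) = Gamma(129, 37).
Predictive mean over a 6-month window = T·E[λ|data] = 6·129/37 = 774/37.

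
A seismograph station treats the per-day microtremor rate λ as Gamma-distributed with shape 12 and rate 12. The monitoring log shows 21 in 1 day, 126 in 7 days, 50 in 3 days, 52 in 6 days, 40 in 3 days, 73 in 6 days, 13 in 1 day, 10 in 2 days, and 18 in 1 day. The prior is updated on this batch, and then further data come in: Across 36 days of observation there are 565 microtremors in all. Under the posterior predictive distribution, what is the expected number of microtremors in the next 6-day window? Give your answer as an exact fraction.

980/13

Total count: 21 + 126 + 50 + 52 + 40 + 73 + 13 + 10 + 18 = 403.
Total exposure: 1 + 7 + 3 + 6 + 3 + 6 + 1 + 2 + 1 = 30 days.
After the first batch: Gamma(12 + 403, 12 + 30) = Gamma(415, 42).
Total count 565 over total exposure 36 days.
After the second batch: Gamma(415 + 565, 42 + 36) = Gamma(980, 78).
Predictive mean over a 6-day window = T·E[λ|data] = 6·980/78 = 980/13.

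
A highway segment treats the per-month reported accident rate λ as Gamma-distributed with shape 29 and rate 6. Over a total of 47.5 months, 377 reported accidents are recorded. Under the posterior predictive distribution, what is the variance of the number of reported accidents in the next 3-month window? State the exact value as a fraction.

Total count 377 over total exposure 47.5 months.
The Gamma prior is conjugate for the Poisson rate, so λ | data ~ Gamma(29+377, 6+47.5) = Gamma(406, 107/2).
The posterior predictive for a window of length T is Negative Binomial with variance T·α'·(β'+T)/β'² = 3·406·(113/2)/(11449/4) = 275268/11449.

275268/11449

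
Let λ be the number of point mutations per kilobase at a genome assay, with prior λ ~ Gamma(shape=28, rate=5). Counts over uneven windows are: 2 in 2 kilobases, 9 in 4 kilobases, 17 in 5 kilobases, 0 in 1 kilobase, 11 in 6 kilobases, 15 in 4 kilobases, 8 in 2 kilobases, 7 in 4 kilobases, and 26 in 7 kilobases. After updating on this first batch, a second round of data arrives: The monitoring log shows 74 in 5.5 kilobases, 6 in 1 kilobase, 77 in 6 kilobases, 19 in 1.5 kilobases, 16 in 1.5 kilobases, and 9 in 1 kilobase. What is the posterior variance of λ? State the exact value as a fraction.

Total count: 2 + 9 + 17 + 0 + 11 + 15 + 8 + 7 + 26 = 95.
Total exposure: 2 + 4 + 5 + 1 + 6 + 4 + 2 + 4 + 7 = 35 kilobases.
After the first batch: Gamma(28 + 95, 5 + 35) = Gamma(123, 40).
Total count: 74 + 6 + 77 + 19 + 16 + 9 = 201.
Total exposure: 5.5 + 1 + 6 + 1.5 + 1.5 + 1 = 16.5 kilobases.
After the second batch: Gamma(123 + 201, 40 + 16.5) = Gamma(324, 113/2).
Posterior variance = α'/β'² = 324/(12769/4) = 1296/12769.

1296/12769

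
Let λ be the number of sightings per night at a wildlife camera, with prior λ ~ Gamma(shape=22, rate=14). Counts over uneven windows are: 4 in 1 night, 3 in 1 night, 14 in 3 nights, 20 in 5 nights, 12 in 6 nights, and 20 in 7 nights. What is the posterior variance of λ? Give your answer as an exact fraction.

95/1369

Total count: 4 + 3 + 14 + 20 + 12 + 20 = 73.
Total exposure: 1 + 1 + 3 + 5 + 6 + 7 = 23 nights.
Posterior: α' = 22 + 73 = 95, β' = 14 + 23 = 37.
Posterior variance = α'/β'² = 95/1369.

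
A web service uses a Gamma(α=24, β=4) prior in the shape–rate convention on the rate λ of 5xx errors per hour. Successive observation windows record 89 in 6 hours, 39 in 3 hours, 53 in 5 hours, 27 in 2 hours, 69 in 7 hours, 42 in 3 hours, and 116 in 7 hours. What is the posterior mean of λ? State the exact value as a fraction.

459/37

Total count: 89 + 39 + 53 + 27 + 69 + 42 + 116 = 435.
Total exposure: 6 + 3 + 5 + 2 + 7 + 3 + 7 = 33 hours.
Posterior: α' = 24 + 435 = 459, β' = 4 + 33 = 37.
Posterior mean = α'/β' = 459/37.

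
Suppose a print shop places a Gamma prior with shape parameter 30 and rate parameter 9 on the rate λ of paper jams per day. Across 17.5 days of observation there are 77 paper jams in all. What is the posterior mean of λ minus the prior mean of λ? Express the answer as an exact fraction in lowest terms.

112/159

Total count 77 over total exposure 17.5 days.
Gamma(α, β) with Poisson data over total exposure Σt gives posterior Gamma(α+Σx, β+Σt) = Gamma(107, 53/2).
Posterior mean = 107/(53/2) = 214/53; prior mean = 30/9 = 10/3. Difference = 214/53 − 10/3 = 112/159.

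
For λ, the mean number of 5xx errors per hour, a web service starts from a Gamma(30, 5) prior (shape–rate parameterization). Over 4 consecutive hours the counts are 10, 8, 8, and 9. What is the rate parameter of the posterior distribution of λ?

9

Total count: 10 + 8 + 8 + 9 = 35.
Total exposure: 4 hours.
By Gamma–Poisson conjugacy, the posterior is Gamma(α + Σx, β + Σt) = Gamma(30 + 35, 5 + 4) = Gamma(65, 9).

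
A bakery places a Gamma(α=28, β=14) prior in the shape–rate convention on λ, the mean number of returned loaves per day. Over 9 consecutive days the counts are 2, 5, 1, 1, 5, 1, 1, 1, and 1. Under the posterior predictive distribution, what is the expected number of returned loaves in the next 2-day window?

4

Total count: 2 + 5 + 1 + 1 + 5 + 1 + 1 + 1 + 1 = 18.
Total exposure: 9 days.
By Gamma–Poisson conjugacy, the posterior is Gamma(α + Σx, β + Σt) = Gamma(28 + 18, 14 + 9) = Gamma(46, 23).
Predictive mean over a 2-day window = T·E[λ|data] = 2·46/23 = 4.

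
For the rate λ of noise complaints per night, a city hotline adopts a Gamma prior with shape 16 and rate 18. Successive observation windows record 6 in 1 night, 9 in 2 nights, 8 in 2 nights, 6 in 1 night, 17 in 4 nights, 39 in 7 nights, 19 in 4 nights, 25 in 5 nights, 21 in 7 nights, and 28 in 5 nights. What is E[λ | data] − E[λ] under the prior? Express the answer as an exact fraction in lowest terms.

Total count: 6 + 9 + 8 + 6 + 17 + 39 + 19 + 25 + 21 + 28 = 178.
Total exposure: 1 + 2 + 2 + 1 + 4 + 7 + 4 + 5 + 7 + 5 = 38 nights.
Conjugate update: add total count to the shape and total exposure to the rate, giving Gamma(194, 56).
Posterior mean = 194/56 = 97/28; prior mean = 16/18 = 8/9. Difference = 97/28 − 8/9 = 649/252.

649/252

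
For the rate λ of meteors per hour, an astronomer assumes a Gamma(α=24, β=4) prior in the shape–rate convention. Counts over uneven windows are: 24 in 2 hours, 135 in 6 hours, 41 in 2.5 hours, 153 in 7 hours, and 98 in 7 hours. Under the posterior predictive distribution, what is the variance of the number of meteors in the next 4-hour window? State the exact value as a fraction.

Total count: 24 + 135 + 41 + 153 + 98 = 451.
Total exposure: 2 + 6 + 2.5 + 7 + 7 = 24.5 hours.
By Gamma–Poisson conjugacy, the posterior is Gamma(α + Σx, β + Σt) = Gamma(24 + 451, 4 + 24.5) = Gamma(475, 57/2).
The posterior predictive for a window of length T is Negative Binomial with variance T·α'·(β'+T)/β'² = 4·475·(65/2)/(3249/4) = 13000/171.

13000/171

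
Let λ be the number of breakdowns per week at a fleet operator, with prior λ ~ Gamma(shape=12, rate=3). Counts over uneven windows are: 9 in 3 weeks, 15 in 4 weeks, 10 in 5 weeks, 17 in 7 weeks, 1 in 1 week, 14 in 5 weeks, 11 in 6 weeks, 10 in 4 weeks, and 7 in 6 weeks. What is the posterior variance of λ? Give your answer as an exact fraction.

53/968

Total count: 9 + 15 + 10 + 17 + 1 + 14 + 11 + 10 + 7 = 94.
Total exposure: 3 + 4 + 5 + 7 + 1 + 5 + 6 + 4 + 6 = 41 weeks.
By Gamma–Poisson conjugacy, the posterior is Gamma(α + Σx, β + Σt) = Gamma(12 + 94, 3 + 41) = Gamma(106, 44).
Posterior variance = α'/β'² = 106/1936 = 53/968.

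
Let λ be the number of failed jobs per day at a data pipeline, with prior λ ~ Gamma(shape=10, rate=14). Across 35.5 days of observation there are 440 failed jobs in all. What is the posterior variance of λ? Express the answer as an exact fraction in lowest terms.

200/1089

Total count 440 over total exposure 35.5 days.
Conjugate update: add total count to the shape and total exposure to the rate, giving Gamma(450, 99/2).
Posterior variance = α'/β'² = 450/(9801/4) = 200/1089.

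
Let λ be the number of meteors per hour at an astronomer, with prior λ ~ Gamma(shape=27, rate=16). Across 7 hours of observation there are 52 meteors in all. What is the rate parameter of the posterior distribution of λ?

Total count 52 over total exposure 7 hours.
The Gamma prior is conjugate for the Poisson rate, so λ | data ~ Gamma(27+52, 16+7) = Gamma(79, 23).

23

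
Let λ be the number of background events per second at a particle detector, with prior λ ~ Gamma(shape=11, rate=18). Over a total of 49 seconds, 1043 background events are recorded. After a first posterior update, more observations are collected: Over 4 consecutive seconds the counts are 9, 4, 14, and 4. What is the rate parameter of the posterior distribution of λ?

71

Total count 1043 over total exposure 49 seconds.
After the first batch: Gamma(11 + 1043, 18 + 49) = Gamma(1054, 67).
Total count: 9 + 4 + 14 + 4 = 31.
Total exposure: 4 seconds.
After the second batch: Gamma(1054 + 31, 67 + 4) = Gamma(1085, 71).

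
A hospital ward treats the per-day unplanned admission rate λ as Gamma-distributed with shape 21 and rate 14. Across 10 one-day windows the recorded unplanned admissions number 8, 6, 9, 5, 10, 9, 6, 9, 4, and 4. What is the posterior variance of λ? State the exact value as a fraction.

91/576

Total count: 8 + 6 + 9 + 5 + 10 + 9 + 6 + 9 + 4 + 4 = 70.
Total exposure: 10 days.
Gamma(α, β) with Poisson data over total exposure Σt gives posterior Gamma(α+Σx, β+Σt) = Gamma(91, 24).
Posterior variance = α'/β'² = 91/576.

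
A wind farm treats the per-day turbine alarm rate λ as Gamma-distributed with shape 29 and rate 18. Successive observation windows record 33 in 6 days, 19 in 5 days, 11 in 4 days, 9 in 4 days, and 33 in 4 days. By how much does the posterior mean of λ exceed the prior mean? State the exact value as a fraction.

1223/738

Total count: 33 + 19 + 11 + 9 + 33 = 105.
Total exposure: 6 + 5 + 4 + 4 + 4 = 23 days.
The Gamma prior is conjugate for the Poisson rate, so λ | data ~ Gamma(29+105, 18+23) = Gamma(134, 41).
Posterior mean = 134/41 = 134/41; prior mean = 29/18 = 29/18. Difference = 134/41 − 29/18 = 1223/738.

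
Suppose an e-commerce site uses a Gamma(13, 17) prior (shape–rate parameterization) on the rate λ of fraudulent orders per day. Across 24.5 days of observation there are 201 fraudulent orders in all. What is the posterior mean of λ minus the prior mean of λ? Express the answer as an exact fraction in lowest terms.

Total count 201 over total exposure 24.5 days.
Posterior: α' = 13 + 201 = 214, β' = 17 + 24.5 = 83/2.
Posterior mean = 214/(83/2) = 428/83; prior mean = 13/17 = 13/17. Difference = 428/83 − 13/17 = 6197/1411.

6197/1411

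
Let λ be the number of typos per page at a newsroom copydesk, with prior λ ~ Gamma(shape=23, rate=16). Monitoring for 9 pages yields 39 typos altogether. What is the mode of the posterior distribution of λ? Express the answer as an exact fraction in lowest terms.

61/25

Total count 39 over total exposure 9 pages.
Posterior: α' = 23 + 39 = 62, β' = 16 + 9 = 25.
Posterior mode = (α'−1)/β' = 61/25.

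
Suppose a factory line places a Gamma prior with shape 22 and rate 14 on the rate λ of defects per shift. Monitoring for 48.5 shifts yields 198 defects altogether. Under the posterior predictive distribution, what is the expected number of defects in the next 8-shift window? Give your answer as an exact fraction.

Total count 198 over total exposure 48.5 shifts.
By Gamma–Poisson conjugacy, the posterior is Gamma(α + Σx, β + Σt) = Gamma(22 + 198, 14 + 48.5) = Gamma(220, 125/2).
Predictive mean over an 8-shift window = T·E[λ|data] = 8·220/(125/2) = 704/25.

704/25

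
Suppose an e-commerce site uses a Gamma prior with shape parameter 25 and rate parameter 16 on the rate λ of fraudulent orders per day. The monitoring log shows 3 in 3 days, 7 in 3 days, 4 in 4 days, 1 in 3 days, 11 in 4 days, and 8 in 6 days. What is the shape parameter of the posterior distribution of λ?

59

Total count: 3 + 7 + 4 + 1 + 11 + 8 = 34.
Total exposure: 3 + 3 + 4 + 3 + 4 + 6 = 23 days.
Posterior: α' = 25 + 34 = 59, β' = 16 + 23 = 39.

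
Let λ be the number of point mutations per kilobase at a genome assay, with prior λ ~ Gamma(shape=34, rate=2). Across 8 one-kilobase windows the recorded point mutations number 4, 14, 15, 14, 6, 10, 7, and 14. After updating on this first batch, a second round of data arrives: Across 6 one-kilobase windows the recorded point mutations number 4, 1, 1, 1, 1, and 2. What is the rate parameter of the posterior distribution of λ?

16

Total count: 4 + 14 + 15 + 14 + 6 + 10 + 7 + 14 = 84.
Total exposure: 8 kilobases.
After the first batch: Gamma(34 + 84, 2 + 8) = Gamma(118, 10).
Total count: 4 + 1 + 1 + 1 + 1 + 2 = 10.
Total exposure: 6 kilobases.
After the second batch: Gamma(118 + 10, 10 + 6) = Gamma(128, 16).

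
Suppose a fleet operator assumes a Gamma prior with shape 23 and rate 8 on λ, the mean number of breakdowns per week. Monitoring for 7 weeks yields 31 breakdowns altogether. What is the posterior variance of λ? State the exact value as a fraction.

6/25

Total count 31 over total exposure 7 weeks.
The Gamma prior is conjugate for the Poisson rate, so λ | data ~ Gamma(23+31, 8+7) = Gamma(54, 15).
Posterior variance = α'/β'² = 54/225 = 6/25.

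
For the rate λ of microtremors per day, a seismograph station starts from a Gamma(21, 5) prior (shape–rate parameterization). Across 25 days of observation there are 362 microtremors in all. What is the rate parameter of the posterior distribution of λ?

Total count 362 over total exposure 25 days.
Conjugate update: add total count to the shape and total exposure to the rate, giving Gamma(383, 30).

30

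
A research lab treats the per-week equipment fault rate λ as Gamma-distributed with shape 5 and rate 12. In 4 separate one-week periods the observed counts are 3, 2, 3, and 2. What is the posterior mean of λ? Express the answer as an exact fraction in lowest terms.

15/16

Total count: 3 + 2 + 3 + 2 = 10.
Total exposure: 4 weeks.
Gamma(α, β) with Poisson data over total exposure Σt gives posterior Gamma(α+Σx, β+Σt) = Gamma(15, 16).
Posterior mean = α'/β' = 15/16.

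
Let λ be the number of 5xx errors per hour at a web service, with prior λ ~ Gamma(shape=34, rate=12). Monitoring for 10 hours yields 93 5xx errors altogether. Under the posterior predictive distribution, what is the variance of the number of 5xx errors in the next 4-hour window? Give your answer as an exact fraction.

Total count 93 over total exposure 10 hours.
Posterior: α' = 34 + 93 = 127, β' = 12 + 10 = 22.
The posterior predictive for a window of length T is Negative Binomial with variance T·α'·(β'+T)/β'² = 4·127·26/484 = 3302/121.

3302/121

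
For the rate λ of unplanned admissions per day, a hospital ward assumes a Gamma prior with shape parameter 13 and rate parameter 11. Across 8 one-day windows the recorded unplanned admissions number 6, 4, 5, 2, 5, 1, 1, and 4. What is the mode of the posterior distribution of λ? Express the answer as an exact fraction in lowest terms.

40/19

Total count: 6 + 4 + 5 + 2 + 5 + 1 + 1 + 4 = 28.
Total exposure: 8 days.
By Gamma–Poisson conjugacy, the posterior is Gamma(α + Σx, β + Σt) = Gamma(13 + 28, 11 + 8) = Gamma(41, 19).
Posterior mode = (α'−1)/β' = 40/19.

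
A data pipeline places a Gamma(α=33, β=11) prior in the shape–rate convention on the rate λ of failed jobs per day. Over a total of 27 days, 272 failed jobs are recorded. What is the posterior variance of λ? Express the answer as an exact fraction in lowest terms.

Total count 272 over total exposure 27 days.
By Gamma–Poisson conjugacy, the posterior is Gamma(α + Σx, β + Σt) = Gamma(33 + 272, 11 + 27) = Gamma(305, 38).
Posterior variance = α'/β'² = 305/1444.

305/1444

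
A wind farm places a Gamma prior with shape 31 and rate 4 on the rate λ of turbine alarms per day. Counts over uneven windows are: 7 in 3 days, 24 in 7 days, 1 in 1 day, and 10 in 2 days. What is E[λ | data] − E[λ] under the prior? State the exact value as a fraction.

Total count: 7 + 24 + 1 + 10 = 42.
Total exposure: 3 + 7 + 1 + 2 = 13 days.
By Gamma–Poisson conjugacy, the posterior is Gamma(α + Σx, β + Σt) = Gamma(31 + 42, 4 + 13) = Gamma(73, 17).
Posterior mean = 73/17 = 73/17; prior mean = 31/4 = 31/4. Difference = 73/17 − 31/4 = -235/68.

-235/68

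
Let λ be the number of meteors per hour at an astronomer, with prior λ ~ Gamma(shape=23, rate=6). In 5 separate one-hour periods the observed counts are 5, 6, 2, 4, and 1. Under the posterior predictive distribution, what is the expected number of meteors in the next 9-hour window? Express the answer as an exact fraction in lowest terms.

369/11

Total count: 5 + 6 + 2 + 4 + 1 = 18.
Total exposure: 5 hours.
Gamma(α, β) with Poisson data over total exposure Σt gives posterior Gamma(α+Σx, β+Σt) = Gamma(41, 11).
Predictive mean over a 9-hour window = T·E[λ|data] = 9·41/11 = 369/11.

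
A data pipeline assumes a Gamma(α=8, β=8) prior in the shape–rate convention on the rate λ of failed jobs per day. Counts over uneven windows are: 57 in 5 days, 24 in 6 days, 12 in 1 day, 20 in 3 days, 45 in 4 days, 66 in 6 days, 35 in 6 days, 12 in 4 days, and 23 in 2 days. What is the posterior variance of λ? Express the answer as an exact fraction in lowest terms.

Total count: 57 + 24 + 12 + 20 + 45 + 66 + 35 + 12 + 23 = 294.
Total exposure: 5 + 6 + 1 + 3 + 4 + 6 + 6 + 4 + 2 = 37 days.
Posterior: α' = 8 + 294 = 302, β' = 8 + 37 = 45.
Posterior variance = α'/β'² = 302/2025.

302/2025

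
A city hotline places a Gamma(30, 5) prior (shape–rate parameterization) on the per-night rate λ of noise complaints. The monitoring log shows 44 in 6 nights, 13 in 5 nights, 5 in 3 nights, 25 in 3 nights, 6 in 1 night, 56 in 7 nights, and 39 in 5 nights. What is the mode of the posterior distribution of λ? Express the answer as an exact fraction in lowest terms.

31/5

Total count: 44 + 13 + 5 + 25 + 6 + 56 + 39 = 188.
Total exposure: 6 + 5 + 3 + 3 + 1 + 7 + 5 = 30 nights.
The Gamma prior is conjugate for the Poisson rate, so λ | data ~ Gamma(30+188, 5+30) = Gamma(218, 35).
Posterior mode = (α'−1)/β' = 217/35 = 31/5.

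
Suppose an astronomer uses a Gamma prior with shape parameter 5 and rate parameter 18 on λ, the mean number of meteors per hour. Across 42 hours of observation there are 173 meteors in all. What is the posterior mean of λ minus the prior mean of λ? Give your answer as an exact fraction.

Total count 173 over total exposure 42 hours.
The Gamma prior is conjugate for the Poisson rate, so λ | data ~ Gamma(5+173, 18+42) = Gamma(178, 60).
Posterior mean = 178/60 = 89/30; prior mean = 5/18 = 5/18. Difference = 89/30 − 5/18 = 121/45.

121/45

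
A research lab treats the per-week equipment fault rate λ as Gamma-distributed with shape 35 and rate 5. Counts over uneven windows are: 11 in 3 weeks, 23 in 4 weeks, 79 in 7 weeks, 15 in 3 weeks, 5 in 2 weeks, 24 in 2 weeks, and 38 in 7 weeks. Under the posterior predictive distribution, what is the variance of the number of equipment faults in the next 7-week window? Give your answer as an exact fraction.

64400/1089

Total count: 11 + 23 + 79 + 15 + 5 + 24 + 38 = 195.
Total exposure: 3 + 4 + 7 + 3 + 2 + 2 + 7 = 28 weeks.
By Gamma–Poisson conjugacy, the posterior is Gamma(α + Σx, β + Σt) = Gamma(35 + 195, 5 + 28) = Gamma(230, 33).
The posterior predictive for a window of length T is Negative Binomial with variance T·α'·(β'+T)/β'² = 7·230·40/1089 = 64400/1089.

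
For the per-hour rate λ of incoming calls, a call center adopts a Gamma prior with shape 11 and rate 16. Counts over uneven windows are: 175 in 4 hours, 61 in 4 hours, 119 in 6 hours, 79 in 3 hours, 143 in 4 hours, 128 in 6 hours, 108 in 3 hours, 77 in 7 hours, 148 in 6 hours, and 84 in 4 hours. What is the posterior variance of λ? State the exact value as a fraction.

Total count: 175 + 61 + 119 + 79 + 143 + 128 + 108 + 77 + 148 + 84 = 1122.
Total exposure: 4 + 4 + 6 + 3 + 4 + 6 + 3 + 7 + 6 + 4 = 47 hours.
By Gamma–Poisson conjugacy, the posterior is Gamma(α + Σx, β + Σt) = Gamma(11 + 1122, 16 + 47) = Gamma(1133, 63).
Posterior variance = α'/β'² = 1133/3969.

1133/3969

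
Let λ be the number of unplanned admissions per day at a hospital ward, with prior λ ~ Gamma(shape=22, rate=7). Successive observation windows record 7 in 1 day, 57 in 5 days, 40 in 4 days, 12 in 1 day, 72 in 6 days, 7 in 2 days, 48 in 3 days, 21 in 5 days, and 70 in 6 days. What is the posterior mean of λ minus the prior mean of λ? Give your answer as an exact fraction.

403/70

Total count: 7 + 57 + 40 + 12 + 72 + 7 + 48 + 21 + 70 = 334.
Total exposure: 1 + 5 + 4 + 1 + 6 + 2 + 3 + 5 + 6 = 33 days.
Gamma(α, β) with Poisson data over total exposure Σt gives posterior Gamma(α+Σx, β+Σt) = Gamma(356, 40).
Posterior mean = 356/40 = 89/10; prior mean = 22/7 = 22/7. Difference = 89/10 − 22/7 = 403/70.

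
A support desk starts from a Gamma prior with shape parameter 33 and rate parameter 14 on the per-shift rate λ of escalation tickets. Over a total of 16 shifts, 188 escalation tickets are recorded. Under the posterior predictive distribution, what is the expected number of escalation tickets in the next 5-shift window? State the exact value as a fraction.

221/6

Total count 188 over total exposure 16 shifts.
The Gamma prior is conjugate for the Poisson rate, so λ | data ~ Gamma(33+188, 14+16) = Gamma(221, 30).
Predictive mean over a 5-shift window = T·E[λ|data] = 5·221/30 = 221/6.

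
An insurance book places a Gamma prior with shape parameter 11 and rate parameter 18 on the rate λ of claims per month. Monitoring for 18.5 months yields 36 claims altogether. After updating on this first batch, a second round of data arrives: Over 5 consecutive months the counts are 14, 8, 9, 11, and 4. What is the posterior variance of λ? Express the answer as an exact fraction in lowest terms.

Total count 36 over total exposure 18.5 months.
After the first batch: Gamma(11 + 36, 18 + 18.5) = Gamma(47, 73/2).
Total count: 14 + 8 + 9 + 11 + 4 = 46.
Total exposure: 5 months.
After the second batch: Gamma(47 + 46, 73/2 + 5) = Gamma(93, 83/2).
Posterior variance = α'/β'² = 93/(6889/4) = 372/6889.

372/6889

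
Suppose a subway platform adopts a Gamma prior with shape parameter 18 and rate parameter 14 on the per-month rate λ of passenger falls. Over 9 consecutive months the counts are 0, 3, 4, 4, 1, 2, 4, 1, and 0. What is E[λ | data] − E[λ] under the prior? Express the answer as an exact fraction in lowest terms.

52/161

Total count: 0 + 3 + 4 + 4 + 1 + 2 + 4 + 1 + 0 = 19.
Total exposure: 9 months.
Gamma(α, β) with Poisson data over total exposure Σt gives posterior Gamma(α+Σx, β+Σt) = Gamma(37, 23).
Posterior mean = 37/23 = 37/23; prior mean = 18/14 = 9/7. Difference = 37/23 − 9/7 = 52/161.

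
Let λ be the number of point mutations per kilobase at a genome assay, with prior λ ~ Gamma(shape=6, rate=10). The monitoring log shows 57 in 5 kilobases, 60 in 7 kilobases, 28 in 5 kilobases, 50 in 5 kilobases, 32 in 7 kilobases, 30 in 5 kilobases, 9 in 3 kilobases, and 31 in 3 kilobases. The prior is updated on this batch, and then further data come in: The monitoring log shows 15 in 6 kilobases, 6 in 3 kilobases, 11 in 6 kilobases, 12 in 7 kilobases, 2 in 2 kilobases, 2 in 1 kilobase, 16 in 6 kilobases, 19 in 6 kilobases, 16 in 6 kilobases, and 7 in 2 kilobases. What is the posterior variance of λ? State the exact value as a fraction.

409/9025

Total count: 57 + 60 + 28 + 50 + 32 + 30 + 9 + 31 = 297.
Total exposure: 5 + 7 + 5 + 5 + 7 + 5 + 3 + 3 = 40 kilobases.
After the first batch: Gamma(6 + 297, 10 + 40) = Gamma(303, 50).
Total count: 15 + 6 + 11 + 12 + 2 + 2 + 16 + 19 + 16 + 7 = 106.
Total exposure: 6 + 3 + 6 + 7 + 2 + 1 + 6 + 6 + 6 + 2 = 45 kilobases.
After the second batch: Gamma(303 + 106, 50 + 45) = Gamma(409, 95).
Posterior variance = α'/β'² = 409/9025.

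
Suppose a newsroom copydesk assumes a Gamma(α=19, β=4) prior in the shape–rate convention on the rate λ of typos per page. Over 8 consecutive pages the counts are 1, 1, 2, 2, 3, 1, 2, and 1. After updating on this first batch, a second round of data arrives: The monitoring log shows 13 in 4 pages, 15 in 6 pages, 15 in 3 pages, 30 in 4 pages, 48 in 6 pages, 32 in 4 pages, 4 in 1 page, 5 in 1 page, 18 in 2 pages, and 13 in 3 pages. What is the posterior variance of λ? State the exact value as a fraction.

Total count: 1 + 1 + 2 + 2 + 3 + 1 + 2 + 1 = 13.
Total exposure: 8 pages.
After the first batch: Gamma(19 + 13, 4 + 8) = Gamma(32, 12).
Total count: 13 + 15 + 15 + 30 + 48 + 32 + 4 + 5 + 18 + 13 = 193.
Total exposure: 4 + 6 + 3 + 4 + 6 + 4 + 1 + 1 + 2 + 3 = 34 pages.
After the second batch: Gamma(32 + 193, 12 + 34) = Gamma(225, 46).
Posterior variance = α'/β'² = 225/2116.

225/2116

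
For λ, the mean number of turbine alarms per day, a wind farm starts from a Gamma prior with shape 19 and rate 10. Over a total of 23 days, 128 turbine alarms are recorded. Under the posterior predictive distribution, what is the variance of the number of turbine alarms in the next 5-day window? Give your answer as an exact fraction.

Total count 128 over total exposure 23 days.
The Gamma prior is conjugate for the Poisson rate, so λ | data ~ Gamma(19+128, 10+23) = Gamma(147, 33).
The posterior predictive for a window of length T is Negative Binomial with variance T·α'·(β'+T)/β'² = 5·147·38/1089 = 9310/363.

9310/363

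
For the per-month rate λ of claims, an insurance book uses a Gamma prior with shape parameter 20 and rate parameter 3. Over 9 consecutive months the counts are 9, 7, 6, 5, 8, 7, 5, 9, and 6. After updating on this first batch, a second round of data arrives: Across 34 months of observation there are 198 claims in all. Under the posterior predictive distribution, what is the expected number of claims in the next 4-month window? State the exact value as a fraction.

Total count: 9 + 7 + 6 + 5 + 8 + 7 + 5 + 9 + 6 = 62.
Total exposure: 9 months.
After the first batch: Gamma(20 + 62, 3 + 9) = Gamma(82, 12).
Total count 198 over total exposure 34 months.
After the second batch: Gamma(82 + 198, 12 + 34) = Gamma(280, 46).
Predictive mean over a 4-month window = T·E[λ|data] = 4·280/46 = 560/23.

560/23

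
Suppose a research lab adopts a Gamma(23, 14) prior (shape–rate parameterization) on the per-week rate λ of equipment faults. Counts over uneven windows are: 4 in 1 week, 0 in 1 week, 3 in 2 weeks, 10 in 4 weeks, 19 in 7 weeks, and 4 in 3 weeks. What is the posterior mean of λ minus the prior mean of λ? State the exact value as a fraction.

73/224

Total count: 4 + 0 + 3 + 10 + 19 + 4 = 40.
Total exposure: 1 + 1 + 2 + 4 + 7 + 3 = 18 weeks.
Posterior: α' = 23 + 40 = 63, β' = 14 + 18 = 32.
Posterior mean = 63/32 = 63/32; prior mean = 23/14 = 23/14. Difference = 63/32 − 23/14 = 73/224.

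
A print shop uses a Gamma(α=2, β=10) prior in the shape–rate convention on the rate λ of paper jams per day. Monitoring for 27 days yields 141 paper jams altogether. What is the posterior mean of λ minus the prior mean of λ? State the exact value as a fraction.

678/185

Total count 141 over total exposure 27 days.
Gamma(α, β) with Poisson data over total exposure Σt gives posterior Gamma(α+Σx, β+Σt) = Gamma(143, 37).
Posterior mean = 143/37 = 143/37; prior mean = 2/10 = 1/5. Difference = 143/37 − 1/5 = 678/185.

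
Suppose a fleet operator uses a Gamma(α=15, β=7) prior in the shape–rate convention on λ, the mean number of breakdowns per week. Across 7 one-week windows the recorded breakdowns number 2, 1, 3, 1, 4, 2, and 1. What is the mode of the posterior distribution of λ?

Total count: 2 + 1 + 3 + 1 + 4 + 2 + 1 = 14.
Total exposure: 7 weeks.
The Gamma prior is conjugate for the Poisson rate, so λ | data ~ Gamma(15+14, 7+7) = Gamma(29, 14).
Posterior mode = (α'−1)/β' = 28/14 = 2.

2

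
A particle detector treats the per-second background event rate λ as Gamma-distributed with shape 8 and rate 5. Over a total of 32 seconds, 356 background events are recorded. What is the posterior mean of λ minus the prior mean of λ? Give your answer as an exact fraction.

Total count 356 over total exposure 32 seconds.
Conjugate update: add total count to the shape and total exposure to the rate, giving Gamma(364, 37).
Posterior mean = 364/37 = 364/37; prior mean = 8/5 = 8/5. Difference = 364/37 − 8/5 = 1524/185.

1524/185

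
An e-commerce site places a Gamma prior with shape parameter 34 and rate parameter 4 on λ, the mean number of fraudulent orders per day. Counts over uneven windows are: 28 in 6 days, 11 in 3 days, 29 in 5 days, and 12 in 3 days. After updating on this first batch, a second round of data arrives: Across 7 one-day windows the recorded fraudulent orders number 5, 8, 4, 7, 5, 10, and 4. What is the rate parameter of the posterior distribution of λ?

28

Total count: 28 + 11 + 29 + 12 = 80.
Total exposure: 6 + 3 + 5 + 3 = 17 days.
After the first batch: Gamma(34 + 80, 4 + 17) = Gamma(114, 21).
Total count: 5 + 8 + 4 + 7 + 5 + 10 + 4 = 43.
Total exposure: 7 days.
After the second batch: Gamma(114 + 43, 21 + 7) = Gamma(157, 28).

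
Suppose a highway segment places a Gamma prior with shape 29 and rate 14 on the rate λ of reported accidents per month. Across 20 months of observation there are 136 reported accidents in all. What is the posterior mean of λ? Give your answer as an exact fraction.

Total count 136 over total exposure 20 months.
Posterior: α' = 29 + 136 = 165, β' = 14 + 20 = 34.
Posterior mean = α'/β' = 165/34.

165/34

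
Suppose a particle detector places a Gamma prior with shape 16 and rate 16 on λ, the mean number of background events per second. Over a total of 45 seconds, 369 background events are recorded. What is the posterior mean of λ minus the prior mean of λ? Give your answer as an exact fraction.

324/61

Total count 369 over total exposure 45 seconds.
Gamma(α, β) with Poisson data over total exposure Σt gives posterior Gamma(α+Σx, β+Σt) = Gamma(385, 61).
Posterior mean = 385/61 = 385/61; prior mean = 16/16 = 1. Difference = 385/61 − 1 = 324/61.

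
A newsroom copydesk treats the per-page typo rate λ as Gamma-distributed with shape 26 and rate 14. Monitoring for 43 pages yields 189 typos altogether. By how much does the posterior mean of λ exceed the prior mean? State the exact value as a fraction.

Total count 189 over total exposure 43 pages.
Conjugate update: add total count to the shape and total exposure to the rate, giving Gamma(215, 57).
Posterior mean = 215/57 = 215/57; prior mean = 26/14 = 13/7. Difference = 215/57 − 13/7 = 764/399.

764/399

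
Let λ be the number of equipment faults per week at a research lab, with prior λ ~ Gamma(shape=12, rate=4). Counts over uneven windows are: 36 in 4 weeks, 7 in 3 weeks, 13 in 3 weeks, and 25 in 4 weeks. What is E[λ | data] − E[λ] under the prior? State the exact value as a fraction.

Total count: 36 + 7 + 13 + 25 = 81.
Total exposure: 4 + 3 + 3 + 4 = 14 weeks.
Posterior: α' = 12 + 81 = 93, β' = 4 + 14 = 18.
Posterior mean = 93/18 = 31/6; prior mean = 12/4 = 3. Difference = 31/6 − 3 = 13/6.

13/6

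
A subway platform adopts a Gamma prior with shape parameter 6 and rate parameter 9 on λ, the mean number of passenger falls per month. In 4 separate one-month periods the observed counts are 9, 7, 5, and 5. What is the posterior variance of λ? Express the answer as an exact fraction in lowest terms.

32/169

Total count: 9 + 7 + 5 + 5 = 26.
Total exposure: 4 months.
Conjugate update: add total count to the shape and total exposure to the rate, giving Gamma(32, 13).
Posterior variance = α'/β'² = 32/169.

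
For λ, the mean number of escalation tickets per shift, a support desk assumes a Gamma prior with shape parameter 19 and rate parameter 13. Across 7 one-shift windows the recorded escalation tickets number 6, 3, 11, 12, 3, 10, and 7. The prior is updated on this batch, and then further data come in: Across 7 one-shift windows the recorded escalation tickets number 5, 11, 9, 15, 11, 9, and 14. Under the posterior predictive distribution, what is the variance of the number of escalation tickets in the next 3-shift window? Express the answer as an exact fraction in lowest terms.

1450/81

Total count: 6 + 3 + 11 + 12 + 3 + 10 + 7 = 52.
Total exposure: 7 shifts.
After the first batch: Gamma(19 + 52, 13 + 7) = Gamma(71, 20).
Total count: 5 + 11 + 9 + 15 + 11 + 9 + 14 = 74.
Total exposure: 7 shifts.
After the second batch: Gamma(71 + 74, 20 + 7) = Gamma(145, 27).
The posterior predictive for a window of length T is Negative Binomial with variance T·α'·(β'+T)/β'² = 3·145·30/729 = 1450/81.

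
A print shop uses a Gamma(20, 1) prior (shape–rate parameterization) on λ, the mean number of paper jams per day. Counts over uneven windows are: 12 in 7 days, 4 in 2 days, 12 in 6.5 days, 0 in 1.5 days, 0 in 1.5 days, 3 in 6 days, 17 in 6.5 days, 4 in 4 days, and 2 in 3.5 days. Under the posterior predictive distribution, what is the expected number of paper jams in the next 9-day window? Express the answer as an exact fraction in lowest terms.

Total count: 12 + 4 + 12 + 0 + 0 + 3 + 17 + 4 + 2 = 54.
Total exposure: 7 + 2 + 6.5 + 1.5 + 1.5 + 6 + 6.5 + 4 + 3.5 = 38.5 days.
Conjugate update: add total count to the shape and total exposure to the rate, giving Gamma(74, 79/2).
Predictive mean over a 9-day window = T·E[λ|data] = 9·74/(79/2) = 1332/79.

1332/79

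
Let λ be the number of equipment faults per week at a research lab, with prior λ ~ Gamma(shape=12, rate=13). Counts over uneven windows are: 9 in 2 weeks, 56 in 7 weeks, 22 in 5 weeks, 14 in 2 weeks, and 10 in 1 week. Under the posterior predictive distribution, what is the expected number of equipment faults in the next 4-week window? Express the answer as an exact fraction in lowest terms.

Total count: 9 + 56 + 22 + 14 + 10 = 111.
Total exposure: 2 + 7 + 5 + 2 + 1 = 17 weeks.
The Gamma prior is conjugate for the Poisson rate, so λ | data ~ Gamma(12+111, 13+17) = Gamma(123, 30).
Predictive mean over a 4-week window = T·E[λ|data] = 4·123/30 = 82/5.

82/5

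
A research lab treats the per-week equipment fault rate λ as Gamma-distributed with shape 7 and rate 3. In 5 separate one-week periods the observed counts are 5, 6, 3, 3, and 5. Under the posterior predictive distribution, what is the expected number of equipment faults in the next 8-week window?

Total count: 5 + 6 + 3 + 3 + 5 = 22.
Total exposure: 5 weeks.
Posterior: α' = 7 + 22 = 29, β' = 3 + 5 = 8.
Predictive mean over an 8-week window = T·E[λ|data] = 8·29/8 = 29.

29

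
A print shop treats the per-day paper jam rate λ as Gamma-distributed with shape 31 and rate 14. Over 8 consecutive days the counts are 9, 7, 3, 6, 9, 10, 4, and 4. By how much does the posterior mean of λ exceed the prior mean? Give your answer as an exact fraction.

120/77

Total count: 9 + 7 + 3 + 6 + 9 + 10 + 4 + 4 = 52.
Total exposure: 8 days.
By Gamma–Poisson conjugacy, the posterior is Gamma(α + Σx, β + Σt) = Gamma(31 + 52, 14 + 8) = Gamma(83, 22).
Posterior mean = 83/22 = 83/22; prior mean = 31/14 = 31/14. Difference = 83/22 − 31/14 = 120/77.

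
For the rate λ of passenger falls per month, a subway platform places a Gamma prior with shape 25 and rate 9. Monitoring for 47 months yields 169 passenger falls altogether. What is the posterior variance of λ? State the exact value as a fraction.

Total count 169 over total exposure 47 months.
Gamma(α, β) with Poisson data over total exposure Σt gives posterior Gamma(α+Σx, β+Σt) = Gamma(194, 56).
Posterior variance = α'/β'² = 194/3136 = 97/1568.

97/1568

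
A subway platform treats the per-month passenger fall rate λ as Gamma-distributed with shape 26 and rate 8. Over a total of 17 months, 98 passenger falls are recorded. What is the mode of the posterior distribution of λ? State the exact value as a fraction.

Total count 98 over total exposure 17 months.
The Gamma prior is conjugate for the Poisson rate, so λ | data ~ Gamma(26+98, 8+17) = Gamma(124, 25).
Posterior mode = (α'−1)/β' = 123/25.

123/25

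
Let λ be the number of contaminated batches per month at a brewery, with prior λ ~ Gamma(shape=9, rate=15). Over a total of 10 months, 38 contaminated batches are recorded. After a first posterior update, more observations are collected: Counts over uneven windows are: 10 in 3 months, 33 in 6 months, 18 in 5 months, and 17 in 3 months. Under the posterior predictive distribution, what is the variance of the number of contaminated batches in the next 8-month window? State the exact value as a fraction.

12500/441

Total count 38 over total exposure 10 months.
After the first batch: Gamma(9 + 38, 15 + 10) = Gamma(47, 25).
Total count: 10 + 33 + 18 + 17 = 78.
Total exposure: 3 + 6 + 5 + 3 = 17 months.
After the second batch: Gamma(47 + 78, 25 + 17) = Gamma(125, 42).
The posterior predictive for a window of length T is Negative Binomial with variance T·α'·(β'+T)/β'² = 8·125·50/1764 = 12500/441.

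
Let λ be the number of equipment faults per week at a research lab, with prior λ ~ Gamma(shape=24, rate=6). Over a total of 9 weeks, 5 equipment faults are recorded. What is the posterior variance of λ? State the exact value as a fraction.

Total count 5 over total exposure 9 weeks.
By Gamma–Poisson conjugacy, the posterior is Gamma(α + Σx, β + Σt) = Gamma(24 + 5, 6 + 9) = Gamma(29, 15).
Posterior variance = α'/β'² = 29/225.

29/225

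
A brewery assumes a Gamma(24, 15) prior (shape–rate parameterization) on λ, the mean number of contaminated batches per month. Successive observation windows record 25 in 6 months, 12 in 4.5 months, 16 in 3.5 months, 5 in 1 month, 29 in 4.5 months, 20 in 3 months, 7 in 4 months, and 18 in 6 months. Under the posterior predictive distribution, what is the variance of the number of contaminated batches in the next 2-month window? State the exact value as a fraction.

Total count: 25 + 12 + 16 + 5 + 29 + 20 + 7 + 18 = 132.
Total exposure: 6 + 4.5 + 3.5 + 1 + 4.5 + 3 + 4 + 6 = 32.5 months.
Gamma(α, β) with Poisson data over total exposure Σt gives posterior Gamma(α+Σx, β+Σt) = Gamma(156, 95/2).
The posterior predictive for a window of length T is Negative Binomial with variance T·α'·(β'+T)/β'² = 2·156·(99/2)/(9025/4) = 61776/9025.

61776/9025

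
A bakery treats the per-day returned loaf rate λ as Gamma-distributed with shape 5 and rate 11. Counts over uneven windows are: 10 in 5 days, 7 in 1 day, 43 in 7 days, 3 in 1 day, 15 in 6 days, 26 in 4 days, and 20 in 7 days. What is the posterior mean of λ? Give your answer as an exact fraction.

Total count: 10 + 7 + 43 + 3 + 15 + 26 + 20 = 124.
Total exposure: 5 + 1 + 7 + 1 + 6 + 4 + 7 = 31 days.
The Gamma prior is conjugate for the Poisson rate, so λ | data ~ Gamma(5+124, 11+31) = Gamma(129, 42).
Posterior mean = α'/β' = 129/42 = 43/14.

43/14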